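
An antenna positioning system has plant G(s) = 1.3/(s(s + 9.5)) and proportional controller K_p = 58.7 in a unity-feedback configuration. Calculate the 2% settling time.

From 1 + K_pG(s) = 0: s² + 9.5s + 76.31 = 0 ⇒ ω_n = 8.736, ζ = 0.5438.
2% settling time T_s ≈ 4/(ζω_n) = 4/4.75 = 0.842 s.

T_s ≈ 0.842 s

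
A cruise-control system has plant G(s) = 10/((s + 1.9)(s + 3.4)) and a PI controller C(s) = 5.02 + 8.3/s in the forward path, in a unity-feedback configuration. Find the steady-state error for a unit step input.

0

The open loop C(s)G(s) has a pole at the origin (type 1), so the static position error constant is infinite and e_ss = 1/(1+∞) = 0.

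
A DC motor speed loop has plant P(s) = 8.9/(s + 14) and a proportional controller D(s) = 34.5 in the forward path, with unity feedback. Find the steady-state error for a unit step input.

The loop is type 0. Static position error constant K_pos = D(0)·P(0) = 34.5·0.6357 = 21.93.
Steady-state error to a unit step: e_ss = 1/(1+K_pos) = 1/22.93 = 0.0436.

0.0436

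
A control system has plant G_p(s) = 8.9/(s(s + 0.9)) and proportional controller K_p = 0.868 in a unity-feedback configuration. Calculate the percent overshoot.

From 1 + K_pG_p(s) = 0: s² + 0.9s + 7.725 = 0 ⇒ ω_n = 2.779, ζ = 0.1619.
%OS = 100·exp(−πζ/√(1−ζ²)) = 100·exp(−π·0.1619/√0.9738) = 59.7%.

59.7%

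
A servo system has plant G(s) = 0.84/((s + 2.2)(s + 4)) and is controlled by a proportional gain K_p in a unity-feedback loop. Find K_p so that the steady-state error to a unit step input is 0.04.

K_p = 251

The loop is type 0, so e_ss(step) = 1/(1 + K_pos) with K_pos = K_p·G(0).
G(0) = 0.09545. Require 1/(1 + K_p·0.09545) = 0.04, so 1 + 0.09545·K_p = 25.
K_p = (25 − 1)/0.09545 = 251.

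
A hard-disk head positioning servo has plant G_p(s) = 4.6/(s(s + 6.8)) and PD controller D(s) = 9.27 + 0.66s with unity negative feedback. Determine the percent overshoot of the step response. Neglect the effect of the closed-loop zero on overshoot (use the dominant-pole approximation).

Forward path: (9.27 + 0.66s)·4.6/(s(s+6.8)). The closed-loop characteristic equation is s² + (6.8 + 4.6·0.66)s + 4.6·9.27 = 0.
That is s² + 9.836s + 42.64 = 0, so ω_n = 6.53 rad/s and ζ = 9.836/(2·6.53) = 0.7531.
%OS = 100·exp(−πζ/√(1−ζ²)) = 2.74%.

2.74%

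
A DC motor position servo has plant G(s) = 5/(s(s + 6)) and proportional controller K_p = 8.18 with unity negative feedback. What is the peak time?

From 1 + K_pG(s) = 0: s² + 6s + 40.9 = 0 ⇒ ω_n = 6.395, ζ = 0.4691.
Damped frequency ω_d = ω_n√(1−ζ²) = 5.648 rad/s, so peak time T_p = π/ω_d = 0.556 s.

T_p = 0.556 s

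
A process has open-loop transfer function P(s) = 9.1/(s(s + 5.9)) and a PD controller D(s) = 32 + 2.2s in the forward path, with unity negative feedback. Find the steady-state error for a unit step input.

0

The open loop D(s)P(s) has a pole at the origin (type 1), so the static position error constant is infinite and e_ss = 1/(1+∞) = 0.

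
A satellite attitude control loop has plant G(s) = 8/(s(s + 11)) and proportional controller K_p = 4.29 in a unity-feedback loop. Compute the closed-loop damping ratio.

ζ = 0.939

1 + K_p·G(s) = 0 gives s² + 11s + 34.32 = 0.
Matching s² + 2ζω_n s + ω_n²: ω_n = √34.32 = 5.858 rad/s and 2ζω_n = 11, so ζ = 11/(2·5.858) = 0.939.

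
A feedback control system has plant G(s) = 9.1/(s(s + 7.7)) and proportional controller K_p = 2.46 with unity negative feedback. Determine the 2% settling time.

T_s ≈ 1.04 s

From 1 + K_pG(s) = 0: s² + 7.7s + 22.39 = 0 ⇒ ω_n = 4.731, ζ = 0.8137.
2% settling time T_s ≈ 4/(ζω_n) = 4/3.85 = 1.04 s.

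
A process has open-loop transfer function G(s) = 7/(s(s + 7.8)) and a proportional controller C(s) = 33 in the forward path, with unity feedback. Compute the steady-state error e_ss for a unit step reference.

The open loop C(s)G(s) has a pole at the origin (type 1), so the static position error constant is infinite and e_ss = 1/(1+∞) = 0.

0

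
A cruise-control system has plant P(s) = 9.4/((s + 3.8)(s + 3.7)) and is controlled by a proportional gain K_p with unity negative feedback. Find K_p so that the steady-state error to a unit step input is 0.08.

Steady-state error for a unit step on this type-0 loop is 1/(1 + K_p·P(0)).
P(0) = 0.6686. Require 1/(1 + K_p·0.6686) = 0.08, so 1 + 0.6686·K_p = 12.5.
K_p = (12.5 − 1)/0.6686 = 17.2.

K_p = 17.2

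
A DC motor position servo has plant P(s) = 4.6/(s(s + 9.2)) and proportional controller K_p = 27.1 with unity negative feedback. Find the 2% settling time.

T_s ≈ 0.87 s

The closed-loop denominator s² + 9.2s + 124.7 gives ω_n = √124.7 = 11.17 and ζ = 9.2/(2ω_n) = 0.412.
2% settling time T_s ≈ 4/(ζω_n) = 4/4.6 = 0.87 s.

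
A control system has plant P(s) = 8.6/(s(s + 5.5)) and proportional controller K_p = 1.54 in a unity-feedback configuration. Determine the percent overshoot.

2.67%

The closed-loop denominator s² + 5.5s + 13.24 gives ω_n = √13.24 = 3.639 and ζ = 5.5/(2ω_n) = 0.7557.
%OS = 100·exp(−πζ/√(1−ζ²)) = 100·exp(−π·0.7557/√0.429) = 2.67%.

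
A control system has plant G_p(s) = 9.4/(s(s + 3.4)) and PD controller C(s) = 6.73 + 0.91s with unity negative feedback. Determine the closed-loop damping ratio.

ζ = 0.751

Forward path: (6.73 + 0.91s)·9.4/(s(s+3.4)). The closed-loop characteristic equation is s² + (3.4 + 9.4·0.91)s + 9.4·6.73 = 0.
That is s² + 11.95s + 63.26 = 0, so ω_n = 7.954 rad/s and ζ = 11.95/(2·7.954) = 0.7515.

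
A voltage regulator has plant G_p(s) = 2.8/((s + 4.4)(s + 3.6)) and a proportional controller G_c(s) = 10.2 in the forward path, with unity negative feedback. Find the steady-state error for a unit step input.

0.357

The loop is type 0. Static position error constant K_pos = G_c(0)·G_p(0) = 10.2·0.1768 = 1.803.
Steady-state error to a unit step: e_ss = 1/(1+K_pos) = 1/2.803 = 0.357.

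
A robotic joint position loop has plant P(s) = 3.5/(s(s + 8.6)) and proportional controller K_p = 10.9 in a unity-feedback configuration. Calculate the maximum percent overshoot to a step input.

Closed-loop characteristic equation: s² + 8.6s + 38.15 = 0, so ω_n = 6.177 rad/s and ζ = 8.6/(2·6.177) = 0.6962.
%OS = 100·exp(−πζ/√(1−ζ²)) = 100·exp(−π·0.6962/√0.5153) = 4.75%.

4.75%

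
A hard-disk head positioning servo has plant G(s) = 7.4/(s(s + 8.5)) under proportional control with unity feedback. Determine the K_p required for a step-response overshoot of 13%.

K_p = 8.23

From %OS = 100·exp(−πζ/√(1−ζ²)) = 13%, ζ = −ln(0.13)/√(π²+ln²(0.13)) = 0.5446.
Characteristic equation s² + 8.5s + 7.4K_p = 0 gives ζ = 8.5/(2√(7.4K_p)).
Setting ζ = 0.5446: √(7.4K_p) = 8.5/(2·0.5446) = 7.803, so K_p = 60.89/7.4 = 8.23.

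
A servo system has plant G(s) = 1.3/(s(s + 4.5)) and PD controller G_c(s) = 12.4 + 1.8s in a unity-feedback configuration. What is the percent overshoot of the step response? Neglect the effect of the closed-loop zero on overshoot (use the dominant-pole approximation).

0.605%

Forward path: (12.4 + 1.8s)·1.3/(s(s+4.5)). The closed-loop characteristic equation is s² + (4.5 + 1.3·1.8)s + 1.3·12.4 = 0.
That is s² + 6.84s + 16.12 = 0, so ω_n = 4.015 rad/s and ζ = 6.84/(2·4.015) = 0.8518.
%OS = 100·exp(−πζ/√(1−ζ²)) = 0.605%.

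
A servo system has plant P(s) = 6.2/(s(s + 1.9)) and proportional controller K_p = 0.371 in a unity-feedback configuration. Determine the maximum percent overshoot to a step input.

8.01%

The closed-loop denominator s² + 1.9s + 2.3 gives ω_n = √2.3 = 1.517 and ζ = 1.9/(2ω_n) = 0.6264.
%OS = 100·exp(−πζ/√(1−ζ²)) = 100·exp(−π·0.6264/√0.6076) = 8.01%.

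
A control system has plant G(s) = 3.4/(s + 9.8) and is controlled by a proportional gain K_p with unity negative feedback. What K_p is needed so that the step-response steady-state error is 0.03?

K_p = 93.2

For a type-0 loop with proportional control, e_ss = 1/(1 + K_p·G(0)).
G(0) = 0.3469. Require 1/(1 + K_p·0.3469) = 0.03, so 1 + 0.3469·K_p = 33.33.
K_p = (33.33 − 1)/0.3469 = 93.2.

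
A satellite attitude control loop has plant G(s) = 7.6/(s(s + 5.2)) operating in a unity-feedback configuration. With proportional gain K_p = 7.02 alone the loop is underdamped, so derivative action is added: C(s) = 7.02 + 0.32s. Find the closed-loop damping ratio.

Forward path: (7.02 + 0.32s)·7.6/(s(s+5.2)). The closed-loop characteristic equation is s² + (5.2 + 7.6·0.32)s + 7.6·7.02 = 0.
That is s² + 7.632s + 53.35 = 0, so ω_n = 7.304 rad/s and ζ = 7.632/(2·7.304) = 0.5224.

ζ = 0.522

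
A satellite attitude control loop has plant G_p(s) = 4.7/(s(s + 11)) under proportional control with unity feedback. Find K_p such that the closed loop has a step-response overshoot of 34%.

K_p = 61

From %OS = 100·exp(−πζ/√(1−ζ²)) = 34%, ζ = −ln(0.34)/√(π²+ln²(0.34)) = 0.3248.
Characteristic equation s² + 11s + 4.7K_p = 0 gives ζ = 11/(2√(4.7K_p)).
Setting ζ = 0.3248: √(4.7K_p) = 11/(2·0.3248) = 16.93, so K_p = 286.8/4.7 = 61.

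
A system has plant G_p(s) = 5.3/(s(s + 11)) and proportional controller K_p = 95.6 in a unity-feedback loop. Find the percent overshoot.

45.3%

Closed-loop characteristic equation: s² + 11s + 506.7 = 0, so ω_n = 22.51 rad/s and ζ = 11/(2·22.51) = 0.2443.
%OS = 100·exp(−πζ/√(1−ζ²)) = 100·exp(−π·0.2443/√0.9403) = 45.3%.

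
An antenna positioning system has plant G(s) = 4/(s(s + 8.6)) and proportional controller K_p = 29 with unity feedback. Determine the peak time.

T_p = 0.318 s

Closed-loop characteristic equation: s² + 8.6s + 116 = 0, so ω_n = 10.77 rad/s and ζ = 8.6/(2·10.77) = 0.3992.
Damped frequency ω_d = ω_n√(1−ζ²) = 9.875 rad/s, so peak time T_p = π/ω_d = 0.318 s.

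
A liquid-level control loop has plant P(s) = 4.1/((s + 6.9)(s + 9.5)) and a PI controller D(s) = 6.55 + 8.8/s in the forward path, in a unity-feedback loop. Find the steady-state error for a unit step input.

0

The open loop D(s)P(s) has a pole at the origin (type 1), so the static position error constant is infinite and e_ss = 1/(1+∞) = 0.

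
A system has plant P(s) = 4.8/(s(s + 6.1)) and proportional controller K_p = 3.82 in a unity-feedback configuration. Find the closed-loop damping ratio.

The closed-loop denominator is s(s+6.1) + 3.82·4.8 = s² + 6.1s + 18.34.
So ω_n² = 18.34 ⇒ ω_n = 4.282 rad/s, and ζ = 6.1/(2ω_n) = 0.712.

ζ = 0.712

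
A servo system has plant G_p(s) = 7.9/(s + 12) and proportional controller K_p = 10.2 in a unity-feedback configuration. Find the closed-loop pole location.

s = -92.58

Closed-loop transfer function: T(s) = K_p·G_p(s)/(1 + K_p·G_p(s)) = 80.58/(s + 12 + 80.58) = 80.58/(s + 92.58).
The closed-loop pole is at s = −92.58.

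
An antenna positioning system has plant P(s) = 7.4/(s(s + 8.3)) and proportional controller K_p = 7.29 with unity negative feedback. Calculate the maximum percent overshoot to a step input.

11.6%

The closed-loop denominator s² + 8.3s + 53.95 gives ω_n = √53.95 = 7.345 and ζ = 8.3/(2ω_n) = 0.565.
%OS = 100·exp(−πζ/√(1−ζ²)) = 100·exp(−π·0.565/√0.6807) = 11.6%.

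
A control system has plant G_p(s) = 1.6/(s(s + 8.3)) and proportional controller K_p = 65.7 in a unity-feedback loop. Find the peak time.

T_p = 0.335 s

From 1 + K_pG_p(s) = 0: s² + 8.3s + 105.1 = 0 ⇒ ω_n = 10.25, ζ = 0.4048.
Damped frequency ω_d = ω_n√(1−ζ²) = 9.375 rad/s, so peak time T_p = π/ω_d = 0.335 s.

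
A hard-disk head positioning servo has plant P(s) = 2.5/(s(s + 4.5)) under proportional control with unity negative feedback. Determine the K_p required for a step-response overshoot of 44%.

K_p = 31.7

From %OS = 100·exp(−πζ/√(1−ζ²)) = 44%, ζ = −ln(0.44)/√(π²+ln²(0.44)) = 0.2528.
Characteristic equation s² + 4.5s + 2.5K_p = 0 gives ζ = 4.5/(2√(2.5K_p)).
Setting ζ = 0.2528: √(2.5K_p) = 4.5/(2·0.2528) = 8.899, so K_p = 79.19/2.5 = 31.7.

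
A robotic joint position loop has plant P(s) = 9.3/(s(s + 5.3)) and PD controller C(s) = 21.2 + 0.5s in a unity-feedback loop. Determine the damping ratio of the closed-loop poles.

ζ = 0.354

Forward path: (21.2 + 0.5s)·9.3/(s(s+5.3)). The closed-loop characteristic equation is s² + (5.3 + 9.3·0.5)s + 9.3·21.2 = 0.
That is s² + 9.95s + 197.2 = 0, so ω_n = 14.04 rad/s and ζ = 9.95/(2·14.04) = 0.3543.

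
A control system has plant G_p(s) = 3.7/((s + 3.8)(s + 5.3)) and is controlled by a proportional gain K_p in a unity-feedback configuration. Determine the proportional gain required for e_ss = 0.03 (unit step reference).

K_p = 176

Steady-state error for a unit step on this type-0 loop is 1/(1 + K_p·G_p(0)).
G_p(0) = 0.1837. Require 1/(1 + K_p·0.1837) = 0.03, so 1 + 0.1837·K_p = 33.33.
K_p = (33.33 − 1)/0.1837 = 176.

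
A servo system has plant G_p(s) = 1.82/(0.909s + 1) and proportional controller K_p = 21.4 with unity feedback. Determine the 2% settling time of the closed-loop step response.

T_s ≈ 0.091 s

Closed loop: T(s) = K_p·G_p/(1+K_p·G_p) = 38.95/(0.909s + 1 + 38.95), with pole at s = −(1 + 38.95)/0.909 = −43.95.
τ = 1/43.95 = 0.02275 s, so 2% settling time ≈ 4τ = 0.091 s.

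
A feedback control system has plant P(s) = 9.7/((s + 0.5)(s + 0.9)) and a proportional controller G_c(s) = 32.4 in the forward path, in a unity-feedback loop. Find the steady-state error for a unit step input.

0.00143

The loop is type 0. Static position error constant K_pos = G_c(0)·P(0) = 32.4·21.56 = 698.4.
Steady-state error to a unit step: e_ss = 1/(1+K_pos) = 1/699.4 = 0.00143.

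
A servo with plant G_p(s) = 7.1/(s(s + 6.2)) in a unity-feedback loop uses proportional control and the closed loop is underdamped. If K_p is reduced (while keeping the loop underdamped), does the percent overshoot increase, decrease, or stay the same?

decrease

ζ = 6.2/(2√(7.1K_p)) rises as K_p falls; higher damping means less overshoot.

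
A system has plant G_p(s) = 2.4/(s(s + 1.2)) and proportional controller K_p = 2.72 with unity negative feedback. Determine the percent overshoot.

46.8%

The closed-loop denominator s² + 1.2s + 6.528 gives ω_n = √6.528 = 2.555 and ζ = 1.2/(2ω_n) = 0.2348.
%OS = 100·exp(−πζ/√(1−ζ²)) = 100·exp(−π·0.2348/√0.9449) = 46.8%.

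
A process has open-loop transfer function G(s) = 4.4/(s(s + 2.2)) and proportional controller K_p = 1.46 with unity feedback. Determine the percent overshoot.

The closed-loop denominator s² + 2.2s + 6.424 gives ω_n = √6.424 = 2.535 and ζ = 2.2/(2ω_n) = 0.434.
%OS = 100·exp(−πζ/√(1−ζ²)) = 100·exp(−π·0.434/√0.8116) = 22%.

22%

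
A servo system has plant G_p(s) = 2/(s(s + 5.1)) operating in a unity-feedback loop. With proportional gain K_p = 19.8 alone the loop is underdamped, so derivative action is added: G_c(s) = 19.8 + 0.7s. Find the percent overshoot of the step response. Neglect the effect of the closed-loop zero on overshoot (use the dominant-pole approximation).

15%

Forward path: (19.8 + 0.7s)·2/(s(s+5.1)). The closed-loop characteristic equation is s² + (5.1 + 2·0.7)s + 2·19.8 = 0.
That is s² + 6.5s + 39.6 = 0, so ω_n = 6.293 rad/s and ζ = 6.5/(2·6.293) = 0.5165.
%OS = 100·exp(−πζ/√(1−ζ²)) = 15%.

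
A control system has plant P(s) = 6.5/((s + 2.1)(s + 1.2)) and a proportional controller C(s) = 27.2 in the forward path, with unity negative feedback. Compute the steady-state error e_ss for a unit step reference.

0.0141

The loop is type 0. Static position error constant K_pos = C(0)·P(0) = 27.2·2.579 = 70.16.
Steady-state error to a unit step: e_ss = 1/(1+K_pos) = 1/71.16 = 0.0141.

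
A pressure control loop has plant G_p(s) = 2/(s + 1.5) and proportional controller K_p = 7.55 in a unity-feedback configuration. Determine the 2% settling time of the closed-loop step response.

Closed-loop transfer function: T(s) = K_p·G_p(s)/(1 + K_p·G_p(s)) = 15.1/(s + 1.5 + 15.1) = 15.1/(s + 16.6).
Time constant τ = 1/16.6 = 0.06024 s, so the 2% settling time is about 4τ = 0.241 s.

T_s ≈ 0.241 s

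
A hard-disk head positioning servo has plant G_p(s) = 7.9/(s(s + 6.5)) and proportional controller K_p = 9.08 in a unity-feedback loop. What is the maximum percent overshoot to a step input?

27.1%

From 1 + K_pG_p(s) = 0: s² + 6.5s + 71.73 = 0 ⇒ ω_n = 8.469, ζ = 0.3837.
%OS = 100·exp(−πζ/√(1−ζ²)) = 100·exp(−π·0.3837/√0.8528) = 27.1%.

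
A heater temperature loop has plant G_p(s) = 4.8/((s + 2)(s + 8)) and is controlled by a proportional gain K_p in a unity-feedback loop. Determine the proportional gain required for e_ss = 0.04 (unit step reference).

Steady-state error for a unit step on this type-0 loop is 1/(1 + K_p·G_p(0)).
G_p(0) = 0.3. Require 1/(1 + K_p·0.3) = 0.04, so 1 + 0.3·K_p = 25.
K_p = (25 − 1)/0.3 = 80.

K_p = 80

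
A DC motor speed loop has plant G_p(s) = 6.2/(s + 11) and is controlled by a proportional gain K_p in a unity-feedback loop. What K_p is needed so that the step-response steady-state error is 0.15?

K_p = 10.1

The loop is type 0, so e_ss(step) = 1/(1 + K_pos) with K_pos = K_p·G_p(0).
G_p(0) = 0.5636. Require 1/(1 + K_p·0.5636) = 0.15, so 1 + 0.5636·K_p = 6.667.
K_p = (6.667 − 1)/0.5636 = 10.1.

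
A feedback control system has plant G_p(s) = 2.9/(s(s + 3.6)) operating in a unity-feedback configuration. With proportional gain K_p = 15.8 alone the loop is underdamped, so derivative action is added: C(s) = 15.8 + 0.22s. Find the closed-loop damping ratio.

Forward path: (15.8 + 0.22s)·2.9/(s(s+3.6)). The closed-loop characteristic equation is s² + (3.6 + 2.9·0.22)s + 2.9·15.8 = 0.
That is s² + 4.238s + 45.82 = 0, so ω_n = 6.769 rad/s and ζ = 4.238/(2·6.769) = 0.313.

ζ = 0.313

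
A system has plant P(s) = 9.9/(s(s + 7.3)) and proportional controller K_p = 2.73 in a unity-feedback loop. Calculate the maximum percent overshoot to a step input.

The closed-loop denominator s² + 7.3s + 27.03 gives ω_n = √27.03 = 5.199 and ζ = 7.3/(2ω_n) = 0.7021.
%OS = 100·exp(−πζ/√(1−ζ²)) = 100·exp(−π·0.7021/√0.5071) = 4.52%.

4.52%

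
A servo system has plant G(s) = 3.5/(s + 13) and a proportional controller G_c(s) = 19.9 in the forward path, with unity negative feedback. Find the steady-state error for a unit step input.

0.157

The loop is type 0. Static position error constant K_pos = G_c(0)·G(0) = 19.9·0.2692 = 5.358.
Steady-state error to a unit step: e_ss = 1/(1+K_pos) = 1/6.358 = 0.157.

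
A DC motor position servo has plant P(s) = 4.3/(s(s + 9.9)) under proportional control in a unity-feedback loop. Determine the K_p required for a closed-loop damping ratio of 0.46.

K_p = 26.9

Closed-loop characteristic equation: s² + 9.9s + K_p·4.3 = 0.
So ω_n = √(4.3K_p) and 2ζω_n = 9.9, giving ζ = 9.9/(2√(4.3K_p)).
Setting ζ = 0.46: √(4.3K_p) = 9.9/(2·0.46) = 10.76, so K_p = 115.8/4.3 = 26.9.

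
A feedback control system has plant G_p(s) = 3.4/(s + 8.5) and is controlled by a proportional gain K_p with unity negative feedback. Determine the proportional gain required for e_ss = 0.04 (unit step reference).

For a type-0 loop with proportional control, e_ss = 1/(1 + K_p·G_p(0)).
G_p(0) = 0.4. Require 1/(1 + K_p·0.4) = 0.04, so 1 + 0.4·K_p = 25.
K_p = (25 − 1)/0.4 = 60.

K_p = 60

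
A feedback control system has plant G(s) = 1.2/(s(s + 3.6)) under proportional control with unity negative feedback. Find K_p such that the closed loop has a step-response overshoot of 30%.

From %OS = 100·exp(−πζ/√(1−ζ²)) = 30%, ζ = −ln(0.3)/√(π²+ln²(0.3)) = 0.3579.
Characteristic equation s² + 3.6s + 1.2K_p = 0 gives ζ = 3.6/(2√(1.2K_p)).
Setting ζ = 0.3579: √(1.2K_p) = 3.6/(2·0.3579) = 5.03, so K_p = 25.3/1.2 = 21.1.

K_p = 21.1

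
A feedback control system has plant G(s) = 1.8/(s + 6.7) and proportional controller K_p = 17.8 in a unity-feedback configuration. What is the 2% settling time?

T_s ≈ 0.103 s

Closed-loop transfer function: T(s) = K_p·G(s)/(1 + K_p·G(s)) = 32.04/(s + 6.7 + 32.04) = 32.04/(s + 38.74).
Time constant τ = 1/38.74 = 0.02581 s, so the 2% settling time is about 4τ = 0.103 s.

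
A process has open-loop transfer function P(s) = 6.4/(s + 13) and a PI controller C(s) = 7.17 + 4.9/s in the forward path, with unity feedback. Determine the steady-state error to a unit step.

0

The open loop C(s)P(s) has a pole at the origin (type 1), so the static position error constant is infinite and e_ss = 1/(1+∞) = 0.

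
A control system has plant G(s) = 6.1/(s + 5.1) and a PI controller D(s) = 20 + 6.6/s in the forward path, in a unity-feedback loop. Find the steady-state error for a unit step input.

The open loop D(s)G(s) has a pole at the origin (type 1), so the static position error constant is infinite and e_ss = 1/(1+∞) = 0.

0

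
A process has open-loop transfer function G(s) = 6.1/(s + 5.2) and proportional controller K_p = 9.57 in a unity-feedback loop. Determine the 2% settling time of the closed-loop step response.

Closed-loop transfer function: T(s) = K_p·G(s)/(1 + K_p·G(s)) = 58.38/(s + 5.2 + 58.38) = 58.38/(s + 63.58).
Time constant τ = 1/63.58 = 0.01573 s, so the 2% settling time is about 4τ = 0.0629 s.

T_s ≈ 0.0629 s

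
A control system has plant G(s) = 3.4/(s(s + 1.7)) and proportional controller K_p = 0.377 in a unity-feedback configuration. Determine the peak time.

Closed-loop characteristic equation: s² + 1.7s + 1.282 = 0, so ω_n = 1.132 rad/s and ζ = 1.7/(2·1.132) = 0.7508.
Damped frequency ω_d = ω_n√(1−ζ²) = 0.7479 rad/s, so peak time T_p = π/ω_d = 4.2 s.

T_p = 4.2 s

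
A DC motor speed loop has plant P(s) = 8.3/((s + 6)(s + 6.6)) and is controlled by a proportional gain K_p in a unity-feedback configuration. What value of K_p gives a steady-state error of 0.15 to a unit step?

K_p = 27

For a type-0 loop with proportional control, e_ss = 1/(1 + K_p·P(0)).
P(0) = 0.2096. Require 1/(1 + K_p·0.2096) = 0.15, so 1 + 0.2096·K_p = 6.667.
K_p = (6.667 − 1)/0.2096 = 27.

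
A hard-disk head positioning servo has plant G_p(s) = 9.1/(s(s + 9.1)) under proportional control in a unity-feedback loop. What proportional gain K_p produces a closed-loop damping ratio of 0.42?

Closed-loop characteristic equation: s² + 9.1s + K_p·9.1 = 0.
So ω_n = √(9.1K_p) and 2ζω_n = 9.1, giving ζ = 9.1/(2√(9.1K_p)).
Setting ζ = 0.42: √(9.1K_p) = 9.1/(2·0.42) = 10.83, so K_p = 117.4/9.1 = 12.9.

K_p = 12.9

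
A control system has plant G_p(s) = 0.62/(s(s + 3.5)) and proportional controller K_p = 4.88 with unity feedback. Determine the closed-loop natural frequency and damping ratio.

1 + K_p·G_p(s) = 0 gives s² + 3.5s + 3.026 = 0.
So ω_n² = 3.026 ⇒ ω_n = 1.739 rad/s, and ζ = 3.5/(2ω_n) = 1.01.

ω_n = 1.74 rad/s, ζ = 1.01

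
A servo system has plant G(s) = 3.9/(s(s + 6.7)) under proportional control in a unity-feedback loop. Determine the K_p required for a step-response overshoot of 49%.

K_p = 58.7

From %OS = 100·exp(−πζ/√(1−ζ²)) = 49%, ζ = −ln(0.49)/√(π²+ln²(0.49)) = 0.2214.
Characteristic equation s² + 6.7s + 3.9K_p = 0 gives ζ = 6.7/(2√(3.9K_p)).
Setting ζ = 0.2214: √(3.9K_p) = 6.7/(2·0.2214) = 15.13, so K_p = 228.9/3.9 = 58.7.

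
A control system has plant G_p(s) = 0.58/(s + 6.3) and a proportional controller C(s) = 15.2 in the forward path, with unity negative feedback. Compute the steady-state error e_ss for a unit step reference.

0.417

The loop is type 0. Static position error constant K_pos = C(0)·G_p(0) = 15.2·0.09206 = 1.399.
Steady-state error to a unit step: e_ss = 1/(1+K_pos) = 1/2.399 = 0.417.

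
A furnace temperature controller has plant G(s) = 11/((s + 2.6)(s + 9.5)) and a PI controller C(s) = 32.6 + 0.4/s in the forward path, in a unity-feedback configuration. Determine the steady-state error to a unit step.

0

The open loop C(s)G(s) has a pole at the origin (type 1), so the static position error constant is infinite and e_ss = 1/(1+∞) = 0.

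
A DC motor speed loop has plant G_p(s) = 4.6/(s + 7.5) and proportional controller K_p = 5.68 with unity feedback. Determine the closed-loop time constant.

Closed-loop transfer function: T(s) = K_p·G_p(s)/(1 + K_p·G_p(s)) = 26.13/(s + 7.5 + 26.13) = 26.13/(s + 33.63).
Time constant τ = 1/33.63 = 0.0297 s.

τ = 0.0297 s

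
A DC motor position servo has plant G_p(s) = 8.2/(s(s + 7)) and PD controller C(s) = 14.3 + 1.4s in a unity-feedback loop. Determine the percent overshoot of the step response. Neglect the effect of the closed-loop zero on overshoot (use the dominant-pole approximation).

0.585%

Forward path: (14.3 + 1.4s)·8.2/(s(s+7)). The closed-loop characteristic equation is s² + (7 + 8.2·1.4)s + 8.2·14.3 = 0.
That is s² + 18.48s + 117.3 = 0, so ω_n = 10.83 rad/s and ζ = 18.48/(2·10.83) = 0.8533.
%OS = 100·exp(−πζ/√(1−ζ²)) = 0.585%.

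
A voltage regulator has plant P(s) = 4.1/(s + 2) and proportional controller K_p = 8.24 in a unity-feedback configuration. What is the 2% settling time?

T_s ≈ 0.112 s

Closed-loop transfer function: T(s) = K_p·P(s)/(1 + K_p·P(s)) = 33.78/(s + 2 + 33.78) = 33.78/(s + 35.78).
Time constant τ = 1/35.78 = 0.02795 s, so the 2% settling time is about 4τ = 0.112 s.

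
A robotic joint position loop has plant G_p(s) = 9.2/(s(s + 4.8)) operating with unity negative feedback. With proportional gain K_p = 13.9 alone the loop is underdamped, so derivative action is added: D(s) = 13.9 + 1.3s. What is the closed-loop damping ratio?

ζ = 0.741

Forward path: (13.9 + 1.3s)·9.2/(s(s+4.8)). The closed-loop characteristic equation is s² + (4.8 + 9.2·1.3)s + 9.2·13.9 = 0.
That is s² + 16.76s + 127.9 = 0, so ω_n = 11.31 rad/s and ζ = 16.76/(2·11.31) = 0.741.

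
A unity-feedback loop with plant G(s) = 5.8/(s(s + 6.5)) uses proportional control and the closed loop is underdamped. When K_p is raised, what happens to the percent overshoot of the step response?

increase

ζ = 6.5/(2√(5.8K_p)) decreases as K_p grows; lower damping means more overshoot.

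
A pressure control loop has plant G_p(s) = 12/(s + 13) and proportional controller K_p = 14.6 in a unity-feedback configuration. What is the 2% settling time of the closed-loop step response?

T_s ≈ 0.0213 s

Closed-loop transfer function: T(s) = K_p·G_p(s)/(1 + K_p·G_p(s)) = 175.2/(s + 13 + 175.2) = 175.2/(s + 188.2).
Time constant τ = 1/188.2 = 0.005313 s, so the 2% settling time is about 4τ = 0.0213 s.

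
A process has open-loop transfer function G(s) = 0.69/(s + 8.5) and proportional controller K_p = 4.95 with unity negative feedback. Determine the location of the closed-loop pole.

Closed-loop transfer function: T(s) = K_p·G(s)/(1 + K_p·G(s)) = 3.415/(s + 8.5 + 3.415) = 3.415/(s + 11.92).
The closed-loop pole is at s = −11.92.

s = -11.92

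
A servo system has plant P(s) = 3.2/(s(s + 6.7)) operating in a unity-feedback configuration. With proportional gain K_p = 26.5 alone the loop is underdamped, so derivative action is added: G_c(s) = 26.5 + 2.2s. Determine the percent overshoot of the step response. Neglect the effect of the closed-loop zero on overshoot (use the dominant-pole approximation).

Forward path: (26.5 + 2.2s)·3.2/(s(s+6.7)). The closed-loop characteristic equation is s² + (6.7 + 3.2·2.2)s + 3.2·26.5 = 0.
That is s² + 13.74s + 84.8 = 0, so ω_n = 9.209 rad/s and ζ = 13.74/(2·9.209) = 0.746.
%OS = 100·exp(−πζ/√(1−ζ²)) = 2.96%.

2.96%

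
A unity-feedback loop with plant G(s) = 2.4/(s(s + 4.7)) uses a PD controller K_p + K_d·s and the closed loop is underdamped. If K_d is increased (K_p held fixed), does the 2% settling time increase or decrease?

Characteristic equation s² + (4.7 + 2.4K_d)s + 2.4K_p = 0: raising K_d increases ζω_n = (4.7+2.4K_d)/2 while the loop stays underdamped, so T_s ≈ 4/(ζω_n) decreases.

decrease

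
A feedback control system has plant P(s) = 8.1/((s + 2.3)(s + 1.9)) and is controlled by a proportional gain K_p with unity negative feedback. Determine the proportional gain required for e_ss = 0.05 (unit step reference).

The loop is type 0, so e_ss(step) = 1/(1 + K_pos) with K_pos = K_p·P(0).
P(0) = 1.854. Require 1/(1 + K_p·1.854) = 0.05, so 1 + 1.854·K_p = 20.
K_p = (20 − 1)/1.854 = 10.3.

K_p = 10.3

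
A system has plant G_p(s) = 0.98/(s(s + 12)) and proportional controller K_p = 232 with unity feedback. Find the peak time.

T_p = 0.227 s

The closed-loop denominator s² + 12s + 227.4 gives ω_n = √227.4 = 15.08 and ζ = 12/(2ω_n) = 0.3979.
Damped frequency ω_d = ω_n√(1−ζ²) = 13.83 rad/s, so peak time T_p = π/ω_d = 0.227 s.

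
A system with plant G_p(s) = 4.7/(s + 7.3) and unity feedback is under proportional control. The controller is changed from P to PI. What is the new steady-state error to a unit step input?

0

The integrator makes K_pos = lim_{s→0} C(s)G(s) infinite, so e_ss = 1/(1+K_pos) = 0.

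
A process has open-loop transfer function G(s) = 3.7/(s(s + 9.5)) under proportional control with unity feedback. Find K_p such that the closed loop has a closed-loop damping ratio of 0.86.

Closed-loop characteristic equation: s² + 9.5s + K_p·3.7 = 0.
So ω_n = √(3.7K_p) and 2ζω_n = 9.5, giving ζ = 9.5/(2√(3.7K_p)).
Setting ζ = 0.86: √(3.7K_p) = 9.5/(2·0.86) = 5.523, so K_p = 30.51/3.7 = 8.24.

K_p = 8.24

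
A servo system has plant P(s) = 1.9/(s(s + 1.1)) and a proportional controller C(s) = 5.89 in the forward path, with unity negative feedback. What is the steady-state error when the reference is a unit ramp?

The loop has one pole at the origin (type 1). Velocity error constant K_v = lim_{s→0} s·C(s)P(s) = 5.89·1.9/1.1 = 10.17.
Steady-state error to a unit ramp: e_ss = 1/K_v = 0.0983.

0.0983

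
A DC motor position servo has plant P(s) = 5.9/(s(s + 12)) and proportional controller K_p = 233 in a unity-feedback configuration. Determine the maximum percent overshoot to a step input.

59.7%

The closed-loop denominator s² + 12s + 1375 gives ω_n = √1375 = 37.08 and ζ = 12/(2ω_n) = 0.1618.
%OS = 100·exp(−πζ/√(1−ζ²)) = 100·exp(−π·0.1618/√0.9738) = 59.7%.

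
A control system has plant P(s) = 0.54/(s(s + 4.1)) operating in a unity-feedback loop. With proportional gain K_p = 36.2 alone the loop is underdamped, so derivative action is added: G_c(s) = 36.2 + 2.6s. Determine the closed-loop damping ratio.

ζ = 0.622

Forward path: (36.2 + 2.6s)·0.54/(s(s+4.1)). The closed-loop characteristic equation is s² + (4.1 + 0.54·2.6)s + 0.54·36.2 = 0.
That is s² + 5.504s + 19.55 = 0, so ω_n = 4.421 rad/s and ζ = 5.504/(2·4.421) = 0.6224.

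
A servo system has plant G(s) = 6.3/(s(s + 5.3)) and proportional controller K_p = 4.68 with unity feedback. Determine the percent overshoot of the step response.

17.3%

From 1 + K_pG(s) = 0: s² + 5.3s + 29.48 = 0 ⇒ ω_n = 5.43, ζ = 0.488.
%OS = 100·exp(−πζ/√(1−ζ²)) = 100·exp(−π·0.488/√0.7618) = 17.3%.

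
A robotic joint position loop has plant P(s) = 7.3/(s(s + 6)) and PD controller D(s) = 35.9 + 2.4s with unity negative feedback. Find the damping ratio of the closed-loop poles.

ζ = 0.726

Forward path: (35.9 + 2.4s)·7.3/(s(s+6)). The closed-loop characteristic equation is s² + (6 + 7.3·2.4)s + 7.3·35.9 = 0.
That is s² + 23.52s + 262.1 = 0, so ω_n = 16.19 rad/s and ζ = 23.52/(2·16.19) = 0.7264.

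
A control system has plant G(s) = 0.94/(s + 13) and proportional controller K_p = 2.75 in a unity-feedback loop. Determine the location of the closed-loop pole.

Closed-loop transfer function: T(s) = K_p·G(s)/(1 + K_p·G(s)) = 2.585/(s + 13 + 2.585) = 2.585/(s + 15.59).
The closed-loop pole is at s = −15.59.

s = -15.59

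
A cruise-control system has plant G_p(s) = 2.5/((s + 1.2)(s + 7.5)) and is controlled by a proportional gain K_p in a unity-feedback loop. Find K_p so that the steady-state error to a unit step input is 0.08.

For a type-0 loop with proportional control, e_ss = 1/(1 + K_p·G_p(0)).
G_p(0) = 0.2778. Require 1/(1 + K_p·0.2778) = 0.08, so 1 + 0.2778·K_p = 12.5.
K_p = (12.5 − 1)/0.2778 = 41.4.

K_p = 41.4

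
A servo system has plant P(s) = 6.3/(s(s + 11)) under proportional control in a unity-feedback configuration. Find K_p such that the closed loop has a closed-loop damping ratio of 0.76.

Closed-loop characteristic equation: s² + 11s + K_p·6.3 = 0.
So ω_n = √(6.3K_p) and 2ζω_n = 11, giving ζ = 11/(2√(6.3K_p)).
Setting ζ = 0.76: √(6.3K_p) = 11/(2·0.76) = 7.237, so K_p = 52.37/6.3 = 8.31.

K_p = 8.31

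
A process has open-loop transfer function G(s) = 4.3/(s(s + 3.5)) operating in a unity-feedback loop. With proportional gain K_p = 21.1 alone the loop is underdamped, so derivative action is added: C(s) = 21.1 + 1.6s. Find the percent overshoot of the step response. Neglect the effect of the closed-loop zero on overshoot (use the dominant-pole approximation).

Forward path: (21.1 + 1.6s)·4.3/(s(s+3.5)). The closed-loop characteristic equation is s² + (3.5 + 4.3·1.6)s + 4.3·21.1 = 0.
That is s² + 10.38s + 90.73 = 0, so ω_n = 9.525 rad/s and ζ = 10.38/(2·9.525) = 0.5449.
%OS = 100·exp(−πζ/√(1−ζ²)) = 13%.

13%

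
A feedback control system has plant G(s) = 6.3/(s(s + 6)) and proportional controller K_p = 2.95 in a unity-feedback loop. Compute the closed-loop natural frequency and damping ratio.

1 + K_p·G(s) = 0 gives s² + 6s + 18.59 = 0.
So ω_n² = 18.59 ⇒ ω_n = 4.311 rad/s, and ζ = 6/(2ω_n) = 0.696.

ω_n = 4.31 rad/s, ζ = 0.696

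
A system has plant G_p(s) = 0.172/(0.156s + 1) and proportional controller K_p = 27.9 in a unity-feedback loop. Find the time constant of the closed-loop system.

Closed loop: T(s) = K_p·G_p/(1+K_p·G_p) = 4.799/(0.156s + 1 + 4.799), with pole at s = −(1 + 4.799)/0.156 = −37.17.
Closed-loop time constant τ = 1/37.17 = 0.0269 s.

τ = 0.0269 s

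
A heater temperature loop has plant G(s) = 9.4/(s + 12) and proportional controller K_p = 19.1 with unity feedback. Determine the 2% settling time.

T_s ≈ 0.0209 s

Closed-loop transfer function: T(s) = K_p·G(s)/(1 + K_p·G(s)) = 179.5/(s + 12 + 179.5) = 179.5/(s + 191.5).
Time constant τ = 1/191.5 = 0.005221 s, so the 2% settling time is about 4τ = 0.0209 s.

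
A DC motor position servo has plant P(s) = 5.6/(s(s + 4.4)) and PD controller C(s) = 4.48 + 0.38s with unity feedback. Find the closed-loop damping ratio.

Forward path: (4.48 + 0.38s)·5.6/(s(s+4.4)). The closed-loop characteristic equation is s² + (4.4 + 5.6·0.38)s + 5.6·4.48 = 0.
That is s² + 6.528s + 25.09 = 0, so ω_n = 5.009 rad/s and ζ = 6.528/(2·5.009) = 0.6517.

ζ = 0.652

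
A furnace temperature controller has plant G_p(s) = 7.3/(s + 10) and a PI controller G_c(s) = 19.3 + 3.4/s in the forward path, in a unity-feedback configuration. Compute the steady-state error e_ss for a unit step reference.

0

The open loop G_c(s)G_p(s) has a pole at the origin (type 1), so the static position error constant is infinite and e_ss = 1/(1+∞) = 0.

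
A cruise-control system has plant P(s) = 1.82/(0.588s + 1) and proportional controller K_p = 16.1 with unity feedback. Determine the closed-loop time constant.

τ = 0.0194 s

Closed loop: T(s) = K_p·P/(1+K_p·P) = 29.3/(0.588s + 1 + 29.3), with pole at s = −(1 + 29.3)/0.588 = −51.53.
Closed-loop time constant τ = 1/51.53 = 0.0194 s.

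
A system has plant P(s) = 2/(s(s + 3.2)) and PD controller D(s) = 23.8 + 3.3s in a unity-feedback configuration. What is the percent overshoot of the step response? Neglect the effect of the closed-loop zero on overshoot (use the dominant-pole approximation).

4.2%

Forward path: (23.8 + 3.3s)·2/(s(s+3.2)). The closed-loop characteristic equation is s² + (3.2 + 2·3.3)s + 2·23.8 = 0.
That is s² + 9.8s + 47.6 = 0, so ω_n = 6.899 rad/s and ζ = 9.8/(2·6.899) = 0.7102.
%OS = 100·exp(−πζ/√(1−ζ²)) = 4.2%.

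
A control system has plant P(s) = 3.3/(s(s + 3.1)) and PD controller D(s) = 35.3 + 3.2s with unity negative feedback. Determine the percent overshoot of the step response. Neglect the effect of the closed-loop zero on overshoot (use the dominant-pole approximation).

7.67%

Forward path: (35.3 + 3.2s)·3.3/(s(s+3.1)). The closed-loop characteristic equation is s² + (3.1 + 3.3·3.2)s + 3.3·35.3 = 0.
That is s² + 13.66s + 116.5 = 0, so ω_n = 10.79 rad/s and ζ = 13.66/(2·10.79) = 0.6328.
%OS = 100·exp(−πζ/√(1−ζ²)) = 7.67%.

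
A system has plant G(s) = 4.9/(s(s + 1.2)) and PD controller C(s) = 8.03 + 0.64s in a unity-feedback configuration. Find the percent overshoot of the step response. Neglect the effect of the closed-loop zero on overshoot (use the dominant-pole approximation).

31.4%

Forward path: (8.03 + 0.64s)·4.9/(s(s+1.2)). The closed-loop characteristic equation is s² + (1.2 + 4.9·0.64)s + 4.9·8.03 = 0.
That is s² + 4.336s + 39.35 = 0, so ω_n = 6.273 rad/s and ζ = 4.336/(2·6.273) = 0.3456.
%OS = 100·exp(−πζ/√(1−ζ²)) = 31.4%.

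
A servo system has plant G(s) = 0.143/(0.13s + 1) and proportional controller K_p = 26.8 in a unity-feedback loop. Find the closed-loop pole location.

Closed loop: T(s) = K_p·G/(1+K_p·G) = 3.832/(0.13s + 1 + 3.832), with pole at s = −(1 + 3.832)/0.13 = −37.17.

s = -37.17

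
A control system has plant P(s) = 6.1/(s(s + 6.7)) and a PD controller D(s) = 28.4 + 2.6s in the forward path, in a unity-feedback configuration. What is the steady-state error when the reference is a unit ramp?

0.0387

The loop has one pole at the origin (type 1). Velocity error constant K_v = lim_{s→0} s·D(s)P(s) = 28.4·6.1/6.7 = 25.86.
Steady-state error to a unit ramp: e_ss = 1/K_v = 0.0387.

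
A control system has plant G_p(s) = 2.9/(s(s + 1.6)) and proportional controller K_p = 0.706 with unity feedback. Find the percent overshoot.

From 1 + K_pG_p(s) = 0: s² + 1.6s + 2.047 = 0 ⇒ ω_n = 1.431, ζ = 0.5591.
%OS = 100·exp(−πζ/√(1−ζ²)) = 100·exp(−π·0.5591/√0.6874) = 12%.

12%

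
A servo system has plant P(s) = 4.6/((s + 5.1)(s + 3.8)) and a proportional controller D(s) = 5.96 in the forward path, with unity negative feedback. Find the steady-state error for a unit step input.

The loop is type 0. Static position error constant K_pos = D(0)·P(0) = 5.96·0.2374 = 1.415.
Steady-state error to a unit step: e_ss = 1/(1+K_pos) = 1/2.415 = 0.414.

0.414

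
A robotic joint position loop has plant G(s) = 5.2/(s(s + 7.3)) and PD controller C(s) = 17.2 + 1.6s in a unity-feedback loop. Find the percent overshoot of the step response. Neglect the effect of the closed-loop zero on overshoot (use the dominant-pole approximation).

1%

Forward path: (17.2 + 1.6s)·5.2/(s(s+7.3)). The closed-loop characteristic equation is s² + (7.3 + 5.2·1.6)s + 5.2·17.2 = 0.
That is s² + 15.62s + 89.44 = 0, so ω_n = 9.457 rad/s and ζ = 15.62/(2·9.457) = 0.8258.
%OS = 100·exp(−πζ/√(1−ζ²)) = 1%.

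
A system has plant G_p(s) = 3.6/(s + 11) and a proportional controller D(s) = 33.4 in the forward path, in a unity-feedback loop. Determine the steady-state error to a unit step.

0.0838

The loop is type 0. Static position error constant K_pos = D(0)·G_p(0) = 33.4·0.3273 = 10.93.
Steady-state error to a unit step: e_ss = 1/(1+K_pos) = 1/11.93 = 0.0838.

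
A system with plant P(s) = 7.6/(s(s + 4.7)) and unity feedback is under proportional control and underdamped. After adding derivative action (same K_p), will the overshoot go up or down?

decrease

With PD the characteristic equation becomes s² + (a + K·K_d)s + K·K_p = 0; the damping term grows, ζ rises, overshoot falls.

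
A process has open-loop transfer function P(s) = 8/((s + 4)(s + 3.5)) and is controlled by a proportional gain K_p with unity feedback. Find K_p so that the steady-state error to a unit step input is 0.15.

For a type-0 loop with proportional control, e_ss = 1/(1 + K_p·P(0)).
P(0) = 0.5714. Require 1/(1 + K_p·0.5714) = 0.15, so 1 + 0.5714·K_p = 6.667.
K_p = (6.667 − 1)/0.5714 = 9.92.

K_p = 9.92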